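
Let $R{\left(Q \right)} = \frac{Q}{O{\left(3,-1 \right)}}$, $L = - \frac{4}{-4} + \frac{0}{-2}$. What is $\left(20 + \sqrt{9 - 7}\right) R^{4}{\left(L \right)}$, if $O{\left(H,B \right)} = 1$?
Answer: $20 + \sqrt{2} \approx 21.414$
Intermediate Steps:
$L = 1$ ($L = \left(-4\right) \left(- \frac{1}{4}\right) + 0 \left(- \frac{1}{2}\right) = 1 + 0 = 1$)
$R{\left(Q \right)} = Q$ ($R{\left(Q \right)} = \frac{Q}{1} = Q 1 = Q$)
$\left(20 + \sqrt{9 - 7}\right) R^{4}{\left(L \right)} = \left(20 + \sqrt{9 - 7}\right) 1^{4} = \left(20 + \sqrt{2}\right) 1 = 20 + \sqrt{2}$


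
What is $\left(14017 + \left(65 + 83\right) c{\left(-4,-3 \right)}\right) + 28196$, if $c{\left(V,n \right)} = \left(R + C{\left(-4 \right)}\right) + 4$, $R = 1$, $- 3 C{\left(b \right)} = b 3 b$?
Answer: $40585$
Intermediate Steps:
$C{\left(b \right)} = - b^{2}$ ($C{\left(b \right)} = - \frac{b 3 b}{3} = - \frac{3 b b}{3} = - \frac{3 b^{2}}{3} = - b^{2}$)
$c{\left(V,n \right)} = -11$ ($c{\left(V,n \right)} = \left(1 - \left(-4\right)^{2}\right) + 4 = \left(1 - 16\right) + 4 = -15 + 4 = -11$)
$\left(14017 + \left(65 + 83\right) c{\left(-4,-3 \right)}\right) + 28196 = \left(14017 + \left(65 + 83\right) \left(-11\right)\right) + 28196 = \left(14017 + 148 \left(-11\right)\right) + 28196 = \left(14017 - 1628\right) + 28196 = 12389 + 28196 = 40585$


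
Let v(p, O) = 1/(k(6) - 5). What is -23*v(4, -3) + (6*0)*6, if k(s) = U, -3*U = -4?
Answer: 69/11 ≈ 6.2727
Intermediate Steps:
U = 4/3 (U = -⅓*(-4) = 4/3 ≈ 1.3333)
k(s) = 4/3
v(p, O) = -3/11 (v(p, O) = 1/(4/3 - 5) = 1/(-11/3) = -3/11)
-23*v(4, -3) + (6*0)*6 = -23*(-3/11) + (6*0)*6 = 69/11 + 0*6 = 69/11 + 0 = 69/11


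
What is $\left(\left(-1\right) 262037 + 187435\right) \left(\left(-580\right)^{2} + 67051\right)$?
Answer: $-30098251502$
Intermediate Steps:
$\left(\left(-1\right) 262037 + 187435\right) \left(\left(-580\right)^{2} + 67051\right) = \left(-262037 + 187435\right) \left(336400 + 67051\right) = \left(-74602\right) 403451 = -30098251502$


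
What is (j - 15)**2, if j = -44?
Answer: 3481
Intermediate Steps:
(j - 15)**2 = (-44 - 15)**2 = (-59)**2 = 3481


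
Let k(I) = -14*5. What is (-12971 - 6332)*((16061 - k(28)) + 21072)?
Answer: -718129509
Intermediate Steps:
k(I) = -70
(-12971 - 6332)*((16061 - k(28)) + 21072) = (-12971 - 6332)*((16061 - 1*(-70)) + 21072) = -19303*((16061 + 70) + 21072) = -19303*(16131 + 21072) = -19303*37203 = -718129509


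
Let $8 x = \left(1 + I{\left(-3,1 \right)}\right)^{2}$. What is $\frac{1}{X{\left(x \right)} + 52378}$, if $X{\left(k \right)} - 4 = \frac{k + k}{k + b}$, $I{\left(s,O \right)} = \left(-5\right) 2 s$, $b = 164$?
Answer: $\frac{2273}{119066208} \approx 1.909 \cdot 10^{-5}$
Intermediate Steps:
$I{\left(s,O \right)} = - 10 s$
$x = \frac{961}{8}$ ($x = \frac{\left(1 - -30\right)^{2}}{8} = \frac{\left(1 + 30\right)^{2}}{8} = \frac{31^{2}}{8} = \frac{1}{8} \cdot 961 = \frac{961}{8} \approx 120.13$)
$X{\left(k \right)} = 4 + \frac{2 k}{164 + k}$ ($X{\left(k \right)} = 4 + \frac{k + k}{k + 164} = 4 + \frac{2 k}{164 + k}$)
$\frac{1}{X{\left(x \right)} + 52378} = \frac{1}{\frac{2 \left(328 + 3 \cdot \frac{961}{8}\right)}{164 + \frac{961}{8}} + 52378} = \frac{1}{\frac{2 \left(328 + \frac{2883}{8}\right)}{\frac{2273}{8}} + 52378} = \frac{1}{2 \cdot \frac{8}{2273} \cdot \frac{5507}{8} + 52378} = \frac{1}{\frac{11014}{2273} + 52378} = \frac{1}{\frac{119066208}{2273}} = \frac{2273}{119066208}$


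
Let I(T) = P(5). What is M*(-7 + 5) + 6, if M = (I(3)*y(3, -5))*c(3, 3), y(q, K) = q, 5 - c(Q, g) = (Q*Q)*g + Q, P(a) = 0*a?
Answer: 6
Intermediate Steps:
P(a) = 0
I(T) = 0
c(Q, g) = 5 - Q - g*Q² (c(Q, g) = 5 - ((Q*Q)*g + Q) = 5 - (Q²*g + Q) = 5 - (g*Q² + Q) = 5 - (Q + g*Q²) = 5 + (-Q - g*Q²) = 5 - Q - g*Q²)
M = 0 (M = (0*3)*(5 - 1*3 - 1*3*3²) = 0*(5 - 3 - 1*3*9) = 0*(5 - 3 - 27) = 0*(-25) = 0)
M*(-7 + 5) + 6 = 0*(-7 + 5) + 6 = 0*(-2) + 6 = 0 + 6 = 6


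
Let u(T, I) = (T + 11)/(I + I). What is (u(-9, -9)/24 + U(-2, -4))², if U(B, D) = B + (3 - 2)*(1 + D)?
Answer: 1168561/46656 ≈ 25.046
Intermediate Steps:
u(T, I) = (11 + T)/(2*I) (u(T, I) = (11 + T)/((2*I)) = (11 + T)*(1/(2*I)) = (11 + T)/(2*I))
U(B, D) = 1 + B + D (U(B, D) = B + 1*(1 + D) = B + (1 + D) = 1 + B + D)
(u(-9, -9)/24 + U(-2, -4))² = (((½)*(11 - 9)/(-9))/24 + (1 - 2 - 4))² = (((½)*(-⅑)*2)*(1/24) - 5)² = (-⅑*1/24 - 5)² = (-1/216 - 5)² = (-1081/216)² = 1168561/46656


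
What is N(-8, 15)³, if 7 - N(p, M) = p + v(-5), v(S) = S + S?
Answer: 15625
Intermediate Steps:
v(S) = 2*S
N(p, M) = 17 - p (N(p, M) = 7 - (p + 2*(-5)) = 7 - (p - 10) = 7 - (-10 + p) = 7 + (10 - p) = 17 - p)
N(-8, 15)³ = (17 - 1*(-8))³ = (17 + 8)³ = 25³ = 15625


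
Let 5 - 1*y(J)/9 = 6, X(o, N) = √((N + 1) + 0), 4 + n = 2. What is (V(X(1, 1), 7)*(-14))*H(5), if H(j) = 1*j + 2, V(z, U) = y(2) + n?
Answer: 1078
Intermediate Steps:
n = -2 (n = -4 + 2 = -2)
X(o, N) = √(1 + N) (X(o, N) = √((1 + N) + 0) = √(1 + N))
y(J) = -9 (y(J) = 45 - 9*6 = 45 - 54 = -9)
V(z, U) = -11 (V(z, U) = -9 - 2 = -11)
H(j) = 2 + j (H(j) = j + 2 = 2 + j)
(V(X(1, 1), 7)*(-14))*H(5) = (-11*(-14))*(2 + 5) = 154*7 = 1078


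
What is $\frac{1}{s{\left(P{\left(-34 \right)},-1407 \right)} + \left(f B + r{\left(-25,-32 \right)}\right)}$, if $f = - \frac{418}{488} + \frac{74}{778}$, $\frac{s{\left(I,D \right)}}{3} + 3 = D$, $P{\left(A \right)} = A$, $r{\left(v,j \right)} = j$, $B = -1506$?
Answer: $- \frac{47458}{147844427} \approx -0.000321$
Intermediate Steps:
$s{\left(I,D \right)} = -9 + 3 D$
$f = - \frac{72273}{94916}$ ($f = \left(-418\right) \frac{1}{488} + 74 \cdot \frac{1}{778} = - \frac{209}{244} + \frac{37}{389} = - \frac{72273}{94916} \approx -0.76144$)
$\frac{1}{s{\left(P{\left(-34 \right)},-1407 \right)} + \left(f B + r{\left(-25,-32 \right)}\right)} = \frac{1}{\left(-9 + 3 \left(-1407\right)\right) - - \frac{52902913}{47458}} = \frac{1}{\left(-9 - 4221\right) + \left(\frac{54421569}{47458} - 32\right)} = \frac{1}{-4230 + \frac{52902913}{47458}} = \frac{1}{- \frac{147844427}{47458}} = - \frac{47458}{147844427}$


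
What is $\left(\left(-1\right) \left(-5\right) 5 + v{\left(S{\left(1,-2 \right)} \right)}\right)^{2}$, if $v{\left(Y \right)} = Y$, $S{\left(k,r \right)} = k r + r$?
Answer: $441$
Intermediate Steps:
$S{\left(k,r \right)} = r + k r$
$\left(\left(-1\right) \left(-5\right) 5 + v{\left(S{\left(1,-2 \right)} \right)}\right)^{2} = \left(\left(-1\right) \left(-5\right) 5 - 2 \left(1 + 1\right)\right)^{2} = \left(5 \cdot 5 - 4\right)^{2} = \left(25 - 4\right)^{2} = 21^{2} = 441$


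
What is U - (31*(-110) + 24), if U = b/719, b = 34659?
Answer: 2469193/719 ≈ 3434.2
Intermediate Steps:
U = 34659/719 ≈ 48.204
U - (31*(-110) + 24) = 34659/719 - (31*(-110) + 24) = 34659/719 - (-3410 + 24) = 34659/719 - 1*(-3386) = 34659/719 + 3386 = 2469193/719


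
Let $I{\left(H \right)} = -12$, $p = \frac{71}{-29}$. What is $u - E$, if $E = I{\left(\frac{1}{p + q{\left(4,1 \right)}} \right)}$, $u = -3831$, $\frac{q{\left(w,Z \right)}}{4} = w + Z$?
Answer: $-3819$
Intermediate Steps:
$q{\left(w,Z \right)} = 4 Z + 4 w$ ($q{\left(w,Z \right)} = 4 \left(w + Z\right) = 4 \left(Z + w\right) = 4 Z + 4 w$)
$p = - \frac{71}{29}$ ($p = 71 \left(- \frac{1}{29}\right) = - \frac{71}{29} \approx -2.4483$)
$E = -12$
$u - E = -3831 - -12 = -3831 + 12 = -3819$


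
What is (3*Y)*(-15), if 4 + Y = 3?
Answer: 45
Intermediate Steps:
Y = -1 (Y = -4 + 3 = -1)
(3*Y)*(-15) = (3*(-1))*(-15) = -3*(-15) = 45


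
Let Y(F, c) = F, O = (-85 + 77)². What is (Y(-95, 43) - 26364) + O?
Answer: -26395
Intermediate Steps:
O = 64 (O = (-8)² = 64)
(Y(-95, 43) - 26364) + O = (-95 - 26364) + 64 = -26459 + 64 = -26395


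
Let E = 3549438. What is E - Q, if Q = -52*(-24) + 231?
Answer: 3547959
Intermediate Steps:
Q = 1479 (Q = 1248 + 231 = 1479)
E - Q = 3549438 - 1*1479 = 3549438 - 1479 = 3547959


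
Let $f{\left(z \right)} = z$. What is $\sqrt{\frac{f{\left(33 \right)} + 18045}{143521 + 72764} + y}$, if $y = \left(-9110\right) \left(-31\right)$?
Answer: $\frac{12 \sqrt{10193609666630}}{72095} \approx 531.42$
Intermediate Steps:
$y = 282410$
$\sqrt{\frac{f{\left(33 \right)} + 18045}{143521 + 72764} + y} = \sqrt{\frac{33 + 18045}{143521 + 72764} + 282410} = \sqrt{\frac{18078}{216285} + 282410} = \sqrt{18078 \cdot \frac{1}{216285} + 282410} = \sqrt{\frac{6026}{72095} + 282410} = \sqrt{\frac{20360354976}{72095}} = \frac{12 \sqrt{10193609666630}}{72095}$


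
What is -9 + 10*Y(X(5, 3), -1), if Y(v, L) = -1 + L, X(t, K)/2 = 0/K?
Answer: -29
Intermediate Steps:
X(t, K) = 0 (X(t, K) = 2*(0/K) = 2*0 = 0)
-9 + 10*Y(X(5, 3), -1) = -9 + 10*(-1 - 1) = -9 + 10*(-2) = -9 - 20 = -29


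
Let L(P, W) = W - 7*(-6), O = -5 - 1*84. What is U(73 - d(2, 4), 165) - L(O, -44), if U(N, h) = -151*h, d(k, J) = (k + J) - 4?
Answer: -24913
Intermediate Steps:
O = -89 (O = -5 - 84 = -89)
L(P, W) = 42 + W (L(P, W) = W + 42 = 42 + W)
d(k, J) = -4 + J + k (d(k, J) = (J + k) - 4 = -4 + J + k)
U(73 - d(2, 4), 165) - L(O, -44) = -151*165 - (42 - 44) = -24915 - 1*(-2) = -24915 + 2 = -24913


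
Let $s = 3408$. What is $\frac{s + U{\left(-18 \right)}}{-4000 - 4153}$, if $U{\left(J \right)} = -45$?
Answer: $- \frac{3363}{8153} \approx -0.41249$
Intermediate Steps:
$\frac{s + U{\left(-18 \right)}}{-4000 - 4153} = \frac{3408 - 45}{-4000 - 4153} = \frac{3363}{-8153} = 3363 \left(- \frac{1}{8153}\right) = - \frac{3363}{8153}$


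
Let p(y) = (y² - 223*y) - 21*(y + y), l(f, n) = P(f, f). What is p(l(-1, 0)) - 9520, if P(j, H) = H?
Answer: -9254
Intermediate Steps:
l(f, n) = f
p(y) = y² - 265*y (p(y) = (y² - 223*y) - 42*y = y² - 265*y)
p(l(-1, 0)) - 9520 = -(-265 - 1) - 9520 = -1*(-266) - 9520 = 266 - 9520 = -9254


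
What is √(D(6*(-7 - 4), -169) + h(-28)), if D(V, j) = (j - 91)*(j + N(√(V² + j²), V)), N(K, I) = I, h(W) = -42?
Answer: √61058 ≈ 247.10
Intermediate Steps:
D(V, j) = (-91 + j)*(V + j) (D(V, j) = (j - 91)*(j + V) = (-91 + j)*(V + j))
√(D(6*(-7 - 4), -169) + h(-28)) = √(((-169)² - 546*(-7 - 4) - 91*(-169) + (6*(-7 - 4))*(-169)) - 42) = √((28561 - 546*(-11) + 15379 + (6*(-11))*(-169)) - 42) = √((28561 - 91*(-66) + 15379 - 66*(-169)) - 42) = √((28561 + 6006 + 15379 + 11154) - 42) = √(61100 - 42) = √61058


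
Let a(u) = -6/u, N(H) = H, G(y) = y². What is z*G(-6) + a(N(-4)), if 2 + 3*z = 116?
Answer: 2739/2 ≈ 1369.5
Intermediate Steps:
z = 38 (z = -⅔ + (⅓)*116 = -⅔ + 116/3 = 38)
z*G(-6) + a(N(-4)) = 38*(-6)² - 6/(-4) = 38*36 - 6*(-¼) = 1368 + 3/2 = 2739/2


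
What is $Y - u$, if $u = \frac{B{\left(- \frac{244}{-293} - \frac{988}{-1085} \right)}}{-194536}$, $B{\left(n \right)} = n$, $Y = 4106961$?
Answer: $\frac{31748845110424763}{7730495885} \approx 4.107 \cdot 10^{6}$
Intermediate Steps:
$u = - \frac{69278}{7730495885}$ ($u = \frac{- \frac{244}{-293} - \frac{988}{-1085}}{-194536} = \left(\left(-244\right) \left(- \frac{1}{293}\right) - - \frac{988}{1085}\right) \left(- \frac{1}{194536}\right) = \left(\frac{244}{293} + \frac{988}{1085}\right) \left(- \frac{1}{194536}\right) = \frac{554224}{317905} \left(- \frac{1}{194536}\right) = - \frac{69278}{7730495885} \approx -8.9617 \cdot 10^{-6}$)
$Y - u = 4106961 - - \frac{69278}{7730495885} = 4106961 + \frac{69278}{7730495885} = \frac{31748845110424763}{7730495885}$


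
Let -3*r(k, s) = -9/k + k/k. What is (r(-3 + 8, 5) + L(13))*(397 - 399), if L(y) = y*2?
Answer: -788/15 ≈ -52.533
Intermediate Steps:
r(k, s) = -1/3 + 3/k (r(k, s) = -(-9/k + k/k)/3 = -(-9/k + 1)/3 = -(1 - 9/k)/3 = -1/3 + 3/k)
L(y) = 2*y
(r(-3 + 8, 5) + L(13))*(397 - 399) = ((9 - (-3 + 8))/(3*(-3 + 8)) + 2*13)*(397 - 399) = ((1/3)*(9 - 1*5)/5 + 26)*(-2) = ((1/3)*(1/5)*(9 - 5) + 26)*(-2) = ((1/3)*(1/5)*4 + 26)*(-2) = (4/15 + 26)*(-2) = (394/15)*(-2) = -788/15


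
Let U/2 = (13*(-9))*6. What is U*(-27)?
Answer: 37908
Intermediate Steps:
U = -1404 (U = 2*((13*(-9))*6) = 2*(-117*6) = 2*(-702) = -1404)
U*(-27) = -1404*(-27) = 37908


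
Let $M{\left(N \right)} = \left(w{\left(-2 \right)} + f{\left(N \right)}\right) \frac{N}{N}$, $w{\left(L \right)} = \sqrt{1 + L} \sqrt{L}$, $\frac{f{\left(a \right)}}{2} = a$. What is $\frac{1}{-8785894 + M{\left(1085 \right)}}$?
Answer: $- \frac{4391862}{38576903654087} + \frac{\sqrt{2}}{77153807308174} \approx -1.1385 \cdot 10^{-7}$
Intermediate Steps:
$f{\left(a \right)} = 2 a$
$w{\left(L \right)} = \sqrt{L} \sqrt{1 + L}$
$M{\left(N \right)} = - \sqrt{2} + 2 N$ ($M{\left(N \right)} = \left(\sqrt{-2} \sqrt{1 - 2} + 2 N\right) \frac{N}{N} = \left(i \sqrt{2} \sqrt{-1} + 2 N\right) 1 = \left(i \sqrt{2} i + 2 N\right) 1 = \left(- \sqrt{2} + 2 N\right) 1 = - \sqrt{2} + 2 N$)
$\frac{1}{-8785894 + M{\left(1085 \right)}} = \frac{1}{-8785894 + \left(- \sqrt{2} + 2 \cdot 1085\right)} = \frac{1}{-8785894 + \left(- \sqrt{2} + 2170\right)} = \frac{1}{-8785894 + \left(2170 - \sqrt{2}\right)} = \frac{1}{-8783724 - \sqrt{2}}$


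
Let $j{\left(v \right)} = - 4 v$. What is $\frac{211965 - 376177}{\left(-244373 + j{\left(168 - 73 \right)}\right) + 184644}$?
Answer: $\frac{164212}{60109} \approx 2.7319$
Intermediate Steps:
$\frac{211965 - 376177}{\left(-244373 + j{\left(168 - 73 \right)}\right) + 184644} = \frac{211965 - 376177}{\left(-244373 - 4 \left(168 - 73\right)\right) + 184644} = - \frac{164212}{\left(-244373 - 380\right) + 184644} = - \frac{164212}{-244753 + 184644} = - \frac{164212}{-60109} = \left(-164212\right) \left(- \frac{1}{60109}\right) = \frac{164212}{60109}$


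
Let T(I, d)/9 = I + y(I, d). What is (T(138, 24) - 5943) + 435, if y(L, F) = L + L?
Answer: -1782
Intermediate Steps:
y(L, F) = 2*L
T(I, d) = 27*I (T(I, d) = 9*(I + 2*I) = 9*(3*I) = 27*I)
(T(138, 24) - 5943) + 435 = (27*138 - 5943) + 435 = (3726 - 5943) + 435 = -2217 + 435 = -1782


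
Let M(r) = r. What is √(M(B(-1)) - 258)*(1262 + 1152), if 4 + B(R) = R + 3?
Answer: 4828*I*√65 ≈ 38925.0*I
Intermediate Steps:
B(R) = -1 + R (B(R) = -4 + (R + 3) = -4 + (3 + R) = -1 + R)
√(M(B(-1)) - 258)*(1262 + 1152) = √((-1 - 1) - 258)*(1262 + 1152) = √(-2 - 258)*2414 = √(-260)*2414 = (2*I*√65)*2414 = 4828*I*√65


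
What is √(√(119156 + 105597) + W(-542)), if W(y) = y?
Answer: √(-542 + √224753) ≈ 8.2413*I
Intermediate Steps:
√(√(119156 + 105597) + W(-542)) = √(√(119156 + 105597) - 542) = √(√224753 - 542) = √(-542 + √224753)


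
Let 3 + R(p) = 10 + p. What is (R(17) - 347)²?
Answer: 104329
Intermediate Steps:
R(p) = 7 + p (R(p) = -3 + (10 + p) = 7 + p)
(R(17) - 347)² = ((7 + 17) - 347)² = (24 - 347)² = (-323)² = 104329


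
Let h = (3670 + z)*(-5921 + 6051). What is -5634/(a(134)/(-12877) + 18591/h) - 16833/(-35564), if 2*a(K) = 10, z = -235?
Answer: -384051507430506873/2811494913716 ≈ -1.3660e+5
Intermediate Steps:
a(K) = 5 (a(K) = (½)*10 = 5)
h = 446550 (h = (3670 - 235)*(-5921 + 6051) = 3435*130 = 446550)
-5634/(a(134)/(-12877) + 18591/h) - 16833/(-35564) = -5634/(5/(-12877) + 18591/446550) - 16833/(-35564) = -5634/(5*(-1/12877) + 18591*(1/446550)) - 16833*(-1/35564) = -5634/(-5/12877 + 6197/148850) + 16833/35564 = -5634/79054519/1916741450 + 16833/35564 = -5634*1916741450/79054519 + 16833/35564 = -10798921329300/79054519 + 16833/35564 = -384051507430506873/2811494913716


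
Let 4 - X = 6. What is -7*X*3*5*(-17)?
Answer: -3570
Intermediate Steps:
X = -2 (X = 4 - 1*6 = 4 - 6 = -2)
-7*X*3*5*(-17) = -7*(-2*3)*5*(-17) = -(-42)*5*(-17) = -7*(-30)*(-17) = 210*(-17) = -3570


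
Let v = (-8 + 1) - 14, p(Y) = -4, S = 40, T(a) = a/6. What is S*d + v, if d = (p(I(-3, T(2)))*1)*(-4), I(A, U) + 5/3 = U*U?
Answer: 619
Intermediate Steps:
T(a) = a/6 (T(a) = a*(⅙) = a/6)
I(A, U) = -5/3 + U² (I(A, U) = -5/3 + U*U = -5/3 + U²)
d = 16 (d = -4*1*(-4) = -4*(-4) = 16)
v = -21 (v = -7 - 14 = -21)
S*d + v = 40*16 - 21 = 640 - 21 = 619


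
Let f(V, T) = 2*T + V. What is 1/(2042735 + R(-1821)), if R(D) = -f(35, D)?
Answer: 1/2046342 ≈ 4.8868e-7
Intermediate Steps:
f(V, T) = V + 2*T
R(D) = -35 - 2*D (R(D) = -(35 + 2*D) = -35 - 2*D)
1/(2042735 + R(-1821)) = 1/(2042735 + (-35 - 2*(-1821))) = 1/(2042735 + (-35 + 3642)) = 1/(2042735 + 3607) = 1/2046342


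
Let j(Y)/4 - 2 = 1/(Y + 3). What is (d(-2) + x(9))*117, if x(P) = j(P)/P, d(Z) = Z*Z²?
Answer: -2483/3 ≈ -827.67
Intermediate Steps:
d(Z) = Z³
j(Y) = 8 + 4/(3 + Y) (j(Y) = 8 + 4/(Y + 3) = 8 + 4/(3 + Y))
x(P) = 4*(7 + 2*P)/(P*(3 + P)) (x(P) = (4*(7 + 2*P)/(3 + P))/P = 4*(7 + 2*P)/(P*(3 + P)))
(d(-2) + x(9))*117 = ((-2)³ + 4*(7 + 2*9)/(9*(3 + 9)))*117 = (-8 + 4*(⅑)*(7 + 18)/12)*117 = (-8 + 4*(⅑)*(1/12)*25)*117 = (-8 + 25/27)*117 = -191/27*117 = -2483/3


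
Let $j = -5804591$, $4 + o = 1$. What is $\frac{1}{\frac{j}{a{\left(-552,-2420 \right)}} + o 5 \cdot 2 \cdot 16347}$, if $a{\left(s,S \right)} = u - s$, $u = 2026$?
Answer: $- \frac{2578}{1270081571} \approx -2.0298 \cdot 10^{-6}$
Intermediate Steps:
$o = -3$ ($o = -4 + 1 = -3$)
$a{\left(s,S \right)} = 2026 - s$
$\frac{1}{\frac{j}{a{\left(-552,-2420 \right)}} + o 5 \cdot 2 \cdot 16347} = \frac{1}{- \frac{5804591}{2026 - -552} + \left(-3\right) 5 \cdot 2 \cdot 16347} = \frac{1}{- \frac{5804591}{2026 + 552} + \left(-15\right) 2 \cdot 16347} = \frac{1}{- \frac{5804591}{2578} - 490410} = \frac{1}{- \frac{1270081571}{2578}} = - \frac{2578}{1270081571}$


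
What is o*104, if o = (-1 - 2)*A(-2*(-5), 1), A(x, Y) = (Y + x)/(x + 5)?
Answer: -1144/5 ≈ -228.80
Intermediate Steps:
A(x, Y) = (Y + x)/(5 + x)
o = -11/5 (o = (-1 - 2)*((1 - 2*(-5))/(5 - 2*(-5))) = -3*(1 + 10)/(5 + 10) = -3*11/15 = -11/5 ≈ -2.2000)
o*104 = -11/5*104 = -1144/5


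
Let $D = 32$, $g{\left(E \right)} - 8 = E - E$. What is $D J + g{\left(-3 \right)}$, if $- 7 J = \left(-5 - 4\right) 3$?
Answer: $\frac{920}{7} \approx 131.43$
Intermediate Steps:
$g{\left(E \right)} = 8$ ($g{\left(E \right)} = 8 + \left(E - E\right) = 8 + 0 = 8$)
$J = \frac{27}{7}$ ($J = - \frac{\left(-5 - 4\right) 3}{7} = - \frac{\left(-9\right) 3}{7} = \left(- \frac{1}{7}\right) \left(-27\right) = \frac{27}{7} \approx 3.8571$)
$D J + g{\left(-3 \right)} = 32 \cdot \frac{27}{7} + 8 = \frac{864}{7} + 8 = \frac{920}{7}$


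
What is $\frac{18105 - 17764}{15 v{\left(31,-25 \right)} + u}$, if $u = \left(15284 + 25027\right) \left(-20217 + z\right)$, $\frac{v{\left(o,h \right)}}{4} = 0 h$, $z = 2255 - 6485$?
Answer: $- \frac{341}{985483017} \approx -3.4602 \cdot 10^{-7}$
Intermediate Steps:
$z = -4230$ ($z = 2255 - 6485 = -4230$)
$v{\left(o,h \right)} = 0$ ($v{\left(o,h \right)} = 4 \cdot 0 h = 4 \cdot 0 = 0$)
$u = -985483017$ ($u = \left(15284 + 25027\right) \left(-20217 - 4230\right) = 40311 \left(-24447\right) = -985483017$)
$\frac{18105 - 17764}{15 v{\left(31,-25 \right)} + u} = \frac{18105 - 17764}{15 \cdot 0 - 985483017} = \frac{341}{0 - 985483017} = \frac{341}{-985483017} = 341 \left(- \frac{1}{985483017}\right) = - \frac{341}{985483017}$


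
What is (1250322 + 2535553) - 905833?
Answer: 2880042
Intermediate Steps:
(1250322 + 2535553) - 905833 = 3785875 - 905833 = 2880042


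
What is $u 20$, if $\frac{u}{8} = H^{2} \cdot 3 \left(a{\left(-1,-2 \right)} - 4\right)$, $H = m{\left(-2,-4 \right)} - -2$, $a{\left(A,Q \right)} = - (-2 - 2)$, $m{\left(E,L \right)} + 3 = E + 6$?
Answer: $0$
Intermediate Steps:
$m{\left(E,L \right)} = 3 + E$ ($m{\left(E,L \right)} = -3 + \left(E + 6\right) = -3 + \left(6 + E\right) = 3 + E$)
$a{\left(A,Q \right)} = 4$ ($a{\left(A,Q \right)} = \left(-1\right) \left(-4\right) = 4$)
$H = 3$ ($H = \left(3 - 2\right) - -2 = 1 + 2 = 3$)
$u = 0$ ($u = 8 \cdot 3^{2} \cdot 3 \left(4 - 4\right) = 8 \cdot 9 \cdot 3 \cdot 0 = 8 \cdot 27 \cdot 0 = 8 \cdot 0 = 0$)
$u 20 = 0 \cdot 20 = 0$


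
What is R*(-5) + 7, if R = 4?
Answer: -13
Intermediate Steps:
R*(-5) + 7 = 4*(-5) + 7 = -20 + 7 = -13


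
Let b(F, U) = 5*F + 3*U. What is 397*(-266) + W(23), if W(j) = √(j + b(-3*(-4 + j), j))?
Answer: -105602 + I*√193 ≈ -1.056e+5 + 13.892*I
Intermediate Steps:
b(F, U) = 3*U + 5*F
W(j) = √(60 - 11*j) (W(j) = √(j + (3*j + 5*(-3*(-4 + j)))) = √(j + (3*j + 5*(12 - 3*j))) = √(j + (3*j + (60 - 15*j))) = √(j + (60 - 12*j)) = √(60 - 11*j))
397*(-266) + W(23) = 397*(-266) + √(60 - 11*23) = -105602 + √(60 - 253) = -105602 + √(-193) = -105602 + I*√193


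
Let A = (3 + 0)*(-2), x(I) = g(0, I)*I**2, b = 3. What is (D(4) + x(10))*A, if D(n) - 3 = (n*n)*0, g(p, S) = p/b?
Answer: -18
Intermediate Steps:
g(p, S) = p/3
D(n) = 3 (D(n) = 3 + (n*n)*0 = 3 + n**2*0 = 3 + 0 = 3)
x(I) = 0 (x(I) = ((1/3)*0)*I**2 = 0*I**2 = 0)
A = -6 (A = 3*(-2) = -6)
(D(4) + x(10))*A = (3 + 0)*(-6) = 3*(-6) = -18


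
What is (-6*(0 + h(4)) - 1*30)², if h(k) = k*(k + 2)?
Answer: 30276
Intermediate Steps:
h(k) = k*(2 + k)
(-6*(0 + h(4)) - 1*30)² = (-6*(0 + 4*(2 + 4)) - 1*30)² = (-6*(0 + 4*6) - 30)² = (-6*(0 + 24) - 30)² = (-6*24 - 30)² = (-144 - 30)² = (-174)² = 30276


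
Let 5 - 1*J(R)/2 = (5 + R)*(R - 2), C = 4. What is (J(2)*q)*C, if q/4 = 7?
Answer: 1120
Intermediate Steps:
q = 28 (q = 4*7 = 28)
J(R) = 10 - 2*(-2 + R)*(5 + R) (J(R) = 10 - 2*(5 + R)*(R - 2) = 10 - 2*(5 + R)*(-2 + R) = 10 - 2*(-2 + R)*(5 + R))
(J(2)*q)*C = ((30 - 6*2 - 2*2**2)*28)*4 = ((30 - 12 - 2*4)*28)*4 = ((30 - 12 - 8)*28)*4 = (10*28)*4 = 280*4 = 1120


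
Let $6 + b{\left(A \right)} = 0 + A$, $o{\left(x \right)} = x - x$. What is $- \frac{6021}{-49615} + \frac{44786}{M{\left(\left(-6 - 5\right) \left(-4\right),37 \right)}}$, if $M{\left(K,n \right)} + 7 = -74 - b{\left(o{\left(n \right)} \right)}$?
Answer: $- \frac{444321163}{744225} \approx -597.03$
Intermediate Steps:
$o{\left(x \right)} = 0$
$b{\left(A \right)} = -6 + A$ ($b{\left(A \right)} = -6 + \left(0 + A\right) = -6 + A$)
$M{\left(K,n \right)} = -75$ ($M{\left(K,n \right)} = -7 - 68 = -75$)
$- \frac{6021}{-49615} + \frac{44786}{M{\left(\left(-6 - 5\right) \left(-4\right),37 \right)}} = - \frac{6021}{-49615} + \frac{44786}{-75} = \left(-6021\right) \left(- \frac{1}{49615}\right) + 44786 \left(- \frac{1}{75}\right) = \frac{6021}{49615} - \frac{44786}{75} = - \frac{444321163}{744225}$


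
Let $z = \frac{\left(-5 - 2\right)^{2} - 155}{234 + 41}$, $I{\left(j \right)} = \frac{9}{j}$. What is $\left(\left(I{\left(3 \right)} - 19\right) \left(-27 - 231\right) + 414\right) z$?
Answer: $- \frac{481452}{275} \approx -1750.7$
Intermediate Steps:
$z = - \frac{106}{275}$ ($z = \frac{\left(-7\right)^{2} - 155}{275} = \left(49 - 155\right) \frac{1}{275} = \left(-106\right) \frac{1}{275} = - \frac{106}{275} \approx -0.38545$)
$\left(\left(I{\left(3 \right)} - 19\right) \left(-27 - 231\right) + 414\right) z = \left(\left(\frac{9}{3} - 19\right) \left(-27 - 231\right) + 414\right) \left(- \frac{106}{275}\right) = \left(\left(9 \cdot \frac{1}{3} - 19\right) \left(-258\right) + 414\right) \left(- \frac{106}{275}\right) = \left(\left(3 - 19\right) \left(-258\right) + 414\right) \left(- \frac{106}{275}\right) = \left(\left(-16\right) \left(-258\right) + 414\right) \left(- \frac{106}{275}\right) = \left(4128 + 414\right) \left(- \frac{106}{275}\right) = 4542 \left(- \frac{106}{275}\right) = - \frac{481452}{275}$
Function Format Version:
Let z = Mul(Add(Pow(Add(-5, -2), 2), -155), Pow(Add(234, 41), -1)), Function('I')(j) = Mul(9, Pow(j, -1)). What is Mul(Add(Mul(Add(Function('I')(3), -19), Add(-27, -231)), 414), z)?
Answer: Rational(-481452, 275) ≈ -1750.7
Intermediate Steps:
z = Rational(-106, 275) (z = Mul(Add(Pow(-7, 2), -155), Pow(275, -1)) = Mul(Add(49, -155), Rational(1, 275)) = Mul(-106, Rational(1, 275)) = Rational(-106, 275) ≈ -0.38545)
Mul(Add(Mul(Add(Function('I')(3), -19), Add(-27, -231)), 414), z) = Mul(Add(Mul(Add(Mul(9, Pow(3, -1)), -19), Add(-27, -231)), 414), Rational(-106, 275)) = Mul(Add(Mul(Add(Mul(9, Rational(1, 3)), -19), -258), 414), Rational(-106, 275)) = Mul(Add(Mul(Add(3, -19), -258), 414), Rational(-106, 275)) = Mul(Add(Mul(-16, -258), 414), Rational(-106, 275)) = Mul(Add(4128, 414), Rational(-106, 275)) = Mul(4542, Rational(-106, 275)) = Rational(-481452, 275)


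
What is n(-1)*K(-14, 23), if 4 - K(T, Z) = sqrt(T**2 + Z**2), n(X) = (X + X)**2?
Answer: 16 - 20*sqrt(29) ≈ -91.703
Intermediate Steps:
n(X) = 4*X**2 (n(X) = (2*X)**2 = 4*X**2)
K(T, Z) = 4 - sqrt(T**2 + Z**2)
n(-1)*K(-14, 23) = (4*(-1)**2)*(4 - sqrt((-14)**2 + 23**2)) = (4*1)*(4 - sqrt(196 + 529)) = 4*(4 - sqrt(725)) = 4*(4 - 5*sqrt(29)) = 16 - 20*sqrt(29)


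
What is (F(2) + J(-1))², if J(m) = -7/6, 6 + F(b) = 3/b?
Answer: 289/9 ≈ 32.111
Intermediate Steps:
F(b) = -6 + 3/b
J(m) = -7/6 (J(m) = -7*⅙ = -7/6)
(F(2) + J(-1))² = ((-6 + 3/2) - 7/6)² = (-9/2 - 7/6)² = (-17/3)² = 289/9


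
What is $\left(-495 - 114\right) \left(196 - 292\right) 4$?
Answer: $233856$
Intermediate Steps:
$\left(-495 - 114\right) \left(196 - 292\right) 4 = \left(-609\right) \left(-96\right) 4 = 58464 \cdot 4 = 233856$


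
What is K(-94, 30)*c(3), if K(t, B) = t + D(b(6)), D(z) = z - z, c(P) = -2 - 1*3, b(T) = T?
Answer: 470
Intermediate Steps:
c(P) = -5 (c(P) = -2 - 3 = -5)
D(z) = 0
K(t, B) = t (K(t, B) = t + 0 = t)
K(-94, 30)*c(3) = -94*(-5) = 470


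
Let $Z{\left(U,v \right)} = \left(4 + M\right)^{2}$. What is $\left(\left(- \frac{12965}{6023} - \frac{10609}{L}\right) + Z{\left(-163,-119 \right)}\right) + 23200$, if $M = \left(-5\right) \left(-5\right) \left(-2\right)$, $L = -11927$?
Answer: $\frac{1818517566888}{71836321} \approx 25315.0$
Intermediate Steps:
$M = -50$ ($M = 25 \left(-2\right) = -50$)
$Z{\left(U,v \right)} = 2116$ ($Z{\left(U,v \right)} = \left(4 - 50\right)^{2} = \left(-46\right)^{2} = 2116$)
$\left(\left(- \frac{12965}{6023} - \frac{10609}{L}\right) + Z{\left(-163,-119 \right)}\right) + 23200 = \left(\left(- \frac{12965}{6023} - \frac{10609}{-11927}\right) + 2116\right) + 23200 = \left(\left(\left(-12965\right) \frac{1}{6023} - - \frac{10609}{11927}\right) + 2116\right) + 23200 = \left(\left(- \frac{12965}{6023} + \frac{10609}{11927}\right) + 2116\right) + 23200 = \left(- \frac{90735548}{71836321} + 2116\right) + 23200 = \frac{151914919688}{71836321} + 23200 = \frac{1818517566888}{71836321}$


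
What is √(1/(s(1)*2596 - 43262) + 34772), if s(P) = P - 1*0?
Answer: √57503275448566/40666 ≈ 186.47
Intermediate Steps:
s(P) = P (s(P) = P + 0 = P)
√(1/(s(1)*2596 - 43262) + 34772) = √(1/(1*2596 - 43262) + 34772) = √(1/(2596 - 43262) + 34772) = √(1/(-40666) + 34772) = √(-1/40666 + 34772) = √(1414038151/40666) = √57503275448566/40666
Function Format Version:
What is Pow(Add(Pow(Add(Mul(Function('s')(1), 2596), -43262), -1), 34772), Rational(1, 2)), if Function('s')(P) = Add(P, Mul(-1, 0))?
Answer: Mul(Rational(1, 40666), Pow(57503275448566, Rational(1, 2))) ≈ 186.47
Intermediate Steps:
Function('s')(P) = P (Function('s')(P) = Add(P, 0) = P)
Pow(Add(Pow(Add(Mul(Function('s')(1), 2596), -43262), -1), 34772), Rational(1, 2)) = Pow(Add(Pow(Add(Mul(1, 2596), -43262), -1), 34772), Rational(1, 2)) = Pow(Add(Pow(Add(2596, -43262), -1), 34772), Rational(1, 2)) = Pow(Add(Pow(-40666, -1), 34772), Rational(1, 2)) = Pow(Add(Rational(-1, 40666), 34772), Rational(1, 2)) = Pow(Rational(1414038151, 40666), Rational(1, 2)) = Mul(Rational(1, 40666), Pow(57503275448566, Rational(1, 2)))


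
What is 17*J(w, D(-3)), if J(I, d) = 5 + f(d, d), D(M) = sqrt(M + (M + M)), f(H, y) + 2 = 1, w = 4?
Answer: 68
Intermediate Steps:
f(H, y) = -1 (f(H, y) = -2 + 1 = -1)
D(M) = sqrt(3)*sqrt(M) (D(M) = sqrt(M + 2*M) = sqrt(3*M) = sqrt(3)*sqrt(M))
J(I, d) = 4 (J(I, d) = 5 - 1 = 4)
17*J(w, D(-3)) = 17*4 = 68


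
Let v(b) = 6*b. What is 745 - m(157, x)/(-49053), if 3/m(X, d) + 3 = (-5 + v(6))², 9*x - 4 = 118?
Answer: 11669872211/15664258 ≈ 745.00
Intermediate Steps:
x = 122/9 (x = 4/9 + (⅑)*118 = 4/9 + 118/9 = 122/9 ≈ 13.556)
m(X, d) = 3/958 (m(X, d) = 3/(-3 + (-5 + 6*6)²) = 3/(-3 + (-5 + 36)²) = 3/(-3 + 31²) = 3/(-3 + 961) = 3/958)
745 - m(157, x)/(-49053) = 745 - 3/(958*(-49053)) = 745 - 3*(-1)/(958*49053) = 745 - 1*(-1/15664258) = 745 + 1/15664258 = 11669872211/15664258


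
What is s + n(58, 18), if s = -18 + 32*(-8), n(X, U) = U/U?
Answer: -273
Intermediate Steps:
n(X, U) = 1
s = -274 (s = -18 - 256 = -274)
s + n(58, 18) = -274 + 1 = -273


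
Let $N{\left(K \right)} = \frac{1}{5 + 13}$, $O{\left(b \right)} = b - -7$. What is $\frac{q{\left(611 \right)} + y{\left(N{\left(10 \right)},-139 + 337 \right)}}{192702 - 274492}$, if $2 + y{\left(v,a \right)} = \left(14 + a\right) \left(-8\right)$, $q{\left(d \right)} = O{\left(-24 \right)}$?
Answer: $\frac{343}{16358} \approx 0.020968$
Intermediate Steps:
$O{\left(b \right)} = 7 + b$ ($O{\left(b \right)} = b + 7 = 7 + b$)
$N{\left(K \right)} = \frac{1}{18}$
$q{\left(d \right)} = -17$ ($q{\left(d \right)} = 7 - 24 = -17$)
$y{\left(v,a \right)} = -114 - 8 a$ ($y{\left(v,a \right)} = -2 + \left(14 + a\right) \left(-8\right) = -2 - \left(112 + 8 a\right) = -114 - 8 a$)
$\frac{q{\left(611 \right)} + y{\left(N{\left(10 \right)},-139 + 337 \right)}}{192702 - 274492} = \frac{-17 - \left(114 + 8 \left(-139 + 337\right)\right)}{192702 - 274492} = \frac{-17 - 1698}{-81790} = \left(-17 - 1698\right) \left(- \frac{1}{81790}\right) = \left(-1715\right) \left(- \frac{1}{81790}\right) = \frac{343}{16358}$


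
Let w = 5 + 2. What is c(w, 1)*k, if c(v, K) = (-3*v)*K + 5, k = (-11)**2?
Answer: -1936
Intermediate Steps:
k = 121
w = 7
c(v, K) = 5 - 3*K*v (c(v, K) = -3*K*v + 5 = 5 - 3*K*v)
c(w, 1)*k = (5 - 3*1*7)*121 = (5 - 21)*121 = -16*121 = -1936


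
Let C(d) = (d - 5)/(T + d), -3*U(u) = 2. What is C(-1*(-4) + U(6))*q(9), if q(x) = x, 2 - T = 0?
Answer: -45/16 ≈ -2.8125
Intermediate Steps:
T = 2 (T = 2 - 1*0 = 2 + 0 = 2)
U(u) = -2/3 (U(u) = -1/3*2 = -2/3)
C(d) = (-5 + d)/(2 + d) (C(d) = (d - 5)/(2 + d) = (-5 + d)/(2 + d))
C(-1*(-4) + U(6))*q(9) = ((-5 + (-1*(-4) - 2/3))/(2 + (-1*(-4) - 2/3)))*9 = ((-5 + (4 - 2/3))/(2 + (4 - 2/3)))*9 = ((-5 + 10/3)/(2 + 10/3))*9 = (-5/3/(16/3))*9 = ((3/16)*(-5/3))*9 = -5/16*9 = -45/16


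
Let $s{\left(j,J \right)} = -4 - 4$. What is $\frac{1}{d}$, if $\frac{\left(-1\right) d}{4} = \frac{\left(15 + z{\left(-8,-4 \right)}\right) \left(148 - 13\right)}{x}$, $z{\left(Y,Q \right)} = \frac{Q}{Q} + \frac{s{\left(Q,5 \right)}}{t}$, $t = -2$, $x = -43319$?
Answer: $\frac{43319}{10800} \approx 4.011$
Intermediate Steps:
$s{\left(j,J \right)} = -8$
$z{\left(Y,Q \right)} = 5$ ($z{\left(Y,Q \right)} = \frac{Q}{Q} - \frac{8}{-2} = 1 - -4 = 1 + 4 = 5$)
$d = \frac{10800}{43319}$ ($d = - 4 \frac{\left(15 + 5\right) \left(148 - 13\right)}{-43319} = - 4 \cdot 20 \cdot 135 \left(- \frac{1}{43319}\right) = - 4 \cdot 2700 \left(- \frac{1}{43319}\right) = \left(-4\right) \left(- \frac{2700}{43319}\right) = \frac{10800}{43319} \approx 0.24931$)
$\frac{1}{d} = \frac{1}{\frac{10800}{43319}} = \frac{43319}{10800}$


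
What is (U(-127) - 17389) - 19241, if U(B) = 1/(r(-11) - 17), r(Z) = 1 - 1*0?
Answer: -586081/16 ≈ -36630.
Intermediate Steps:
r(Z) = 1 (r(Z) = 1 + 0 = 1)
U(B) = -1/16 (U(B) = 1/(1 - 17) = 1/(-16) = -1/16)
(U(-127) - 17389) - 19241 = (-1/16 - 17389) - 19241 = -278225/16 - 19241 = -586081/16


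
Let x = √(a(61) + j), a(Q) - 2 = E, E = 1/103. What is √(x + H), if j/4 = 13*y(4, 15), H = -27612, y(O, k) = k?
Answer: √(-292935708 + 103*√8296341)/103 ≈ 166.08*I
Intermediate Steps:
E = 1/103 ≈ 0.0097087
a(Q) = 207/103 (a(Q) = 2 + 1/103 = 207/103)
j = 780 (j = 4*(13*15) = 4*195 = 780)
x = √8296341/103 (x = √(207/103 + 780) = √(80547/103) = √8296341/103 ≈ 27.964)
√(x + H) = √(√8296341/103 - 27612) = √(-27612 + √8296341/103)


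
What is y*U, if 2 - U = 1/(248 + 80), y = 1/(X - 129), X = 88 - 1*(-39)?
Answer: -655/656 ≈ -0.99848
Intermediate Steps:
X = 127 (X = 88 + 39 = 127)
y = -½ (y = 1/(127 - 129) = 1/(-2) = -½ ≈ -0.50000)
U = 655/328 (U = 2 - 1/(248 + 80) = 2 - 1/328 = 655/328 ≈ 1.9970)
y*U = -½*655/328 = -655/656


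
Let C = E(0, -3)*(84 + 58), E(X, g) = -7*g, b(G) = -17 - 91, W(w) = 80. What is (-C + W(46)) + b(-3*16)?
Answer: -3010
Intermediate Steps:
b(G) = -108
C = 2982 (C = (-7*(-3))*(84 + 58) = 21*142 = 2982)
(-C + W(46)) + b(-3*16) = (-1*2982 + 80) - 108 = (-2982 + 80) - 108 = -2902 - 108 = -3010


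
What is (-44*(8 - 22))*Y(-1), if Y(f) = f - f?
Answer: 0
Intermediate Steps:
Y(f) = 0
(-44*(8 - 22))*Y(-1) = -44*(8 - 22)*0 = -44*(-14)*0 = 616*0 = 0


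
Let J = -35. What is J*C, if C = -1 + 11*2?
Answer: -735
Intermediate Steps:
C = 21 (C = -1 + 22 = 21)
J*C = -35*21 = -735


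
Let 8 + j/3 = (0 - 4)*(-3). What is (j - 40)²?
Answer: 784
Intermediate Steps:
j = 12 (j = -24 + 3*((0 - 4)*(-3)) = -24 + 3*(-4*(-3)) = -24 + 3*12 = -24 + 36 = 12)
(j - 40)² = (12 - 40)² = (-28)² = 784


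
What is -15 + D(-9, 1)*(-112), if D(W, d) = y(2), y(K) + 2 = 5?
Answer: -351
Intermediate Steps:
y(K) = 3 (y(K) = -2 + 5 = 3)
D(W, d) = 3
-15 + D(-9, 1)*(-112) = -15 + 3*(-112) = -15 - 336 = -351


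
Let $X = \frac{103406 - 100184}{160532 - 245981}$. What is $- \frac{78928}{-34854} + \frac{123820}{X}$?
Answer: $- \frac{10243482052714}{3119433} \approx -3.2838 \cdot 10^{6}$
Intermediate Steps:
$X = - \frac{1074}{28483}$ ($X = \frac{3222}{-85449} = 3222 \left(- \frac{1}{85449}\right) = - \frac{1074}{28483} \approx -0.037707$)
$- \frac{78928}{-34854} + \frac{123820}{X} = - \frac{78928}{-34854} + \frac{123820}{- \frac{1074}{28483}} = \left(-78928\right) \left(- \frac{1}{34854}\right) + 123820 \left(- \frac{28483}{1074}\right) = \frac{39464}{17427} - \frac{1763382530}{537} = - \frac{10243482052714}{3119433}$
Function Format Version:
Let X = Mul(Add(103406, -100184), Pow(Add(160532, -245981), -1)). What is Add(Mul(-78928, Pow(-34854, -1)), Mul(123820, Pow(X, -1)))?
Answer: Rational(-10243482052714, 3119433) ≈ -3.2838e+6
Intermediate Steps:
X = Rational(-1074, 28483) (X = Mul(3222, Pow(-85449, -1)) = Mul(3222, Rational(-1, 85449)) = Rational(-1074, 28483) ≈ -0.037707)
Add(Mul(-78928, Pow(-34854, -1)), Mul(123820, Pow(X, -1))) = Add(Mul(-78928, Pow(-34854, -1)), Mul(123820, Pow(Rational(-1074, 28483), -1))) = Add(Mul(-78928, Rational(-1, 34854)), Mul(123820, Rational(-28483, 1074))) = Add(Rational(39464, 17427), Rational(-1763382530, 537)) = Rational(-10243482052714, 3119433)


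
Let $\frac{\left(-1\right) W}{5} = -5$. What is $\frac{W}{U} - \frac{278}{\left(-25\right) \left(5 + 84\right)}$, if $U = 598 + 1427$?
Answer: $\frac{24743}{180225} \approx 0.13729$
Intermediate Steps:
$W = 25$ ($W = \left(-5\right) \left(-5\right) = 25$)
$U = 2025$
$\frac{W}{U} - \frac{278}{\left(-25\right) \left(5 + 84\right)} = \frac{25}{2025} - \frac{278}{\left(-25\right) \left(5 + 84\right)} = 25 \cdot \frac{1}{2025} - \frac{278}{\left(-25\right) 89} = \frac{1}{81} - \frac{278}{-2225} = \frac{1}{81} - - \frac{278}{2225} = \frac{1}{81} + \frac{278}{2225} = \frac{24743}{180225}$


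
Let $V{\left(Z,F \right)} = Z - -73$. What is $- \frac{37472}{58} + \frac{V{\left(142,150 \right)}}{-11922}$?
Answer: $- \frac{223376827}{345738} \approx -646.09$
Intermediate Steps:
$V{\left(Z,F \right)} = 73 + Z$ ($V{\left(Z,F \right)} = Z + 73 = 73 + Z$)
$- \frac{37472}{58} + \frac{V{\left(142,150 \right)}}{-11922} = - \frac{37472}{58} + \frac{73 + 142}{-11922} = \left(-37472\right) \frac{1}{58} + 215 \left(- \frac{1}{11922}\right) = - \frac{18736}{29} - \frac{215}{11922} = - \frac{223376827}{345738}$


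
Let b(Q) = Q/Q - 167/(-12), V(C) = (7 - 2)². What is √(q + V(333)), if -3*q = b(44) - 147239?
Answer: √1767589/6 ≈ 221.58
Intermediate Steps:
V(C) = 25 (V(C) = 5² = 25)
b(Q) = 179/12 (b(Q) = 1 - 167*(-1/12) = 1 + 167/12 = 179/12)
q = 1766689/36 (q = -(179/12 - 147239)/3 = -⅓*(-1766689/12) = 1766689/36 ≈ 49075.)
√(q + V(333)) = √(1766689/36 + 25) = √(1767589/36) = √1767589/6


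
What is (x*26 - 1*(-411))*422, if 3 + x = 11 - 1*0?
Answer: 261218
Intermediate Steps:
x = 8 (x = -3 + (11 - 1*0) = -3 + (11 + 0) = -3 + 11 = 8)
(x*26 - 1*(-411))*422 = (8*26 - 1*(-411))*422 = (208 + 411)*422 = 619*422 = 261218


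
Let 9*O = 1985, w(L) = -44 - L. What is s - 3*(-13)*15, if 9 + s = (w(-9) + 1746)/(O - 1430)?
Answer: 6254361/10885 ≈ 574.58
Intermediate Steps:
O = 1985/9 (O = (⅑)*1985 = 1985/9 ≈ 220.56)
s = -113364/10885 (s = -9 + ((-44 - 1*(-9)) + 1746)/(1985/9 - 1430) = -9 + ((-44 + 9) + 1746)/(-10885/9) = -9 + (-35 + 1746)*(-9/10885) = -9 + 1711*(-9/10885) = -9 - 15399/10885 = -113364/10885 ≈ -10.415)
s - 3*(-13)*15 = -113364/10885 - 3*(-13)*15 = -113364/10885 - (-39)*15 = -113364/10885 - 1*(-585) = -113364/10885 + 585 = 6254361/10885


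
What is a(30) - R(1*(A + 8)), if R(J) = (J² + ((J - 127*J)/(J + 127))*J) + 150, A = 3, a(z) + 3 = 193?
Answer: 678/23 ≈ 29.478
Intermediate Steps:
a(z) = 190 (a(z) = -3 + 193 = 190)
R(J) = 150 + J² - 126*J²/(127 + J) (R(J) = (J² + ((-126*J)/(127 + J))*J) + 150 = (J² + (-126*J/(127 + J))*J) + 150 = (J² - 126*J²/(127 + J)) + 150 = 150 + J² - 126*J²/(127 + J))
a(30) - R(1*(A + 8)) = 190 - (19050 + (1*(3 + 8))² + (1*(3 + 8))³ + 150*(1*(3 + 8)))/(127 + 1*(3 + 8)) = 190 - (19050 + (1*11)² + (1*11)³ + 150*(1*11))/(127 + 1*11) = 190 - (19050 + 11² + 11³ + 150*11)/(127 + 11) = 190 - (19050 + 121 + 1331 + 1650)/138 = 190 - 22152/138 = 190 - 1*3692/23 = 190 - 3692/23 = 678/23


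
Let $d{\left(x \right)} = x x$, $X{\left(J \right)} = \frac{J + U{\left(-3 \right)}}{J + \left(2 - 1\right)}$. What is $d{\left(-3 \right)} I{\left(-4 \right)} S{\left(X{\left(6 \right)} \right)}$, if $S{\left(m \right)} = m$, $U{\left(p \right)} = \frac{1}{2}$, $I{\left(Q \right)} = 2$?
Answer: $\frac{117}{7} \approx 16.714$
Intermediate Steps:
$U{\left(p \right)} = \frac{1}{2}$
$X{\left(J \right)} = \frac{\frac{1}{2} + J}{1 + J}$ ($X{\left(J \right)} = \frac{J + \frac{1}{2}}{J + \left(2 - 1\right)} = \frac{\frac{1}{2} + J}{J + \left(2 - 1\right)} = \frac{\frac{1}{2} + J}{J + 1} = \frac{\frac{1}{2} + J}{1 + J}$)
$d{\left(x \right)} = x^{2}$
$d{\left(-3 \right)} I{\left(-4 \right)} S{\left(X{\left(6 \right)} \right)} = \left(-3\right)^{2} \cdot 2 \frac{\frac{1}{2} + 6}{1 + 6} = 9 \cdot 2 \cdot \frac{1}{7} \cdot \frac{13}{2} = 18 \cdot \frac{1}{7} \cdot \frac{13}{2} = 18 \cdot \frac{13}{14} = \frac{117}{7}$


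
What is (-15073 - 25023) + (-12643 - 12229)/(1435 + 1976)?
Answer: -136792328/3411 ≈ -40103.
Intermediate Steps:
(-15073 - 25023) + (-12643 - 12229)/(1435 + 1976) = -40096 - 24872/3411 = -136792328/3411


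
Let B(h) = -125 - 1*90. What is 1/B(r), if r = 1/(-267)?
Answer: -1/215 ≈ -0.0046512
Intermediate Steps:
r = -1/267 ≈ -0.0037453
B(h) = -215 (B(h) = -125 - 90 = -215)
1/B(r) = 1/(-215) = -1/215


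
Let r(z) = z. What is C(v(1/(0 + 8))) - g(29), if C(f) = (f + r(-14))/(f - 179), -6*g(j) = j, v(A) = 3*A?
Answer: 42095/8574 ≈ 4.9096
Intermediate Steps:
g(j) = -j/6
C(f) = (-14 + f)/(-179 + f) (C(f) = (f - 14)/(f - 179) = (-14 + f)/(-179 + f))
C(v(1/(0 + 8))) - g(29) = (-14 + 3/(0 + 8))/(-179 + 3/(0 + 8)) - (-1)*29/6 = (-14 + 3/8)/(-179 + 3/8) - 1*(-29/6) = (-14 + 3*(⅛))/(-179 + 3*(⅛)) + 29/6 = (-14 + 3/8)/(-179 + 3/8) + 29/6 = -109/8/(-1429/8) + 29/6 = -8/1429*(-109/8) + 29/6 = 109/1429 + 29/6 = 42095/8574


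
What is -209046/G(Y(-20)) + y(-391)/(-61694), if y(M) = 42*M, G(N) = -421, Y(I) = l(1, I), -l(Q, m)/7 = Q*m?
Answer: 6451898793/12986587 ≈ 496.81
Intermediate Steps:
l(Q, m) = -7*Q*m
Y(I) = -7*I (Y(I) = -7*1*I = -7*I)
-209046/G(Y(-20)) + y(-391)/(-61694) = -209046/(-421) + (42*(-391))/(-61694) = -209046*(-1/421) - 16422*(-1/61694) = 209046/421 + 8211/30847 = 6451898793/12986587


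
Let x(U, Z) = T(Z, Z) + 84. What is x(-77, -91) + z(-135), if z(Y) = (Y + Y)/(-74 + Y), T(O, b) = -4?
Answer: 16990/209 ≈ 81.292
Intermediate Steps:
x(U, Z) = 80 (x(U, Z) = -4 + 84 = 80)
z(Y) = 2*Y/(-74 + Y) (z(Y) = (2*Y)/(-74 + Y) = 2*Y/(-74 + Y))
x(-77, -91) + z(-135) = 80 + 2*(-135)/(-74 - 135) = 80 + 2*(-135)/(-209) = 80 + 2*(-135)*(-1/209) = 80 + 270/209 = 16990/209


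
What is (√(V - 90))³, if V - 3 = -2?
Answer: -89*I*√89 ≈ -839.62*I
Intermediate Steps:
V = 1 (V = 3 - 2 = 1)
(√(V - 90))³ = (√(1 - 90))³ = (√(-89))³ = (I*√89)³ = -89*I*√89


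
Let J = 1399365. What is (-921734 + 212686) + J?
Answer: 690317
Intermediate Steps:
(-921734 + 212686) + J = (-921734 + 212686) + 1399365 = -709048 + 1399365 = 690317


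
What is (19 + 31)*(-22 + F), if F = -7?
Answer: -1450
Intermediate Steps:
(19 + 31)*(-22 + F) = (19 + 31)*(-22 - 7) = 50*(-29) = -1450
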